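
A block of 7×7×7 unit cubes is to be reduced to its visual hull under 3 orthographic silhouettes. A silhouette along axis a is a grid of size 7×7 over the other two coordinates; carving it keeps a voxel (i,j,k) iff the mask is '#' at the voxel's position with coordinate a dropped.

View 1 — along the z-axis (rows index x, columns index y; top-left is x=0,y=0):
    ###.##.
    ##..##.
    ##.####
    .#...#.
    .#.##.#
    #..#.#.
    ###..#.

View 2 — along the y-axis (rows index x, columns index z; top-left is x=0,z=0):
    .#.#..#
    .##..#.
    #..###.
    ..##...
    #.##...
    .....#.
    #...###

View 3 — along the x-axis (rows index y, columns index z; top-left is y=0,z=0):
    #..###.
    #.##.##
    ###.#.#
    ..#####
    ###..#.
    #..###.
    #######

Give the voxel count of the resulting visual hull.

full grid |V| = 343
  1. axis=2 (XY plane), |mask|=28  ⇒  voxels=196
  2. axis=1 (XZ plane), |mask|=20  ⇒  voxels=86
  3. axis=0 (YZ plane), |mask|=34  ⇒  voxels=62

remaining voxels: 62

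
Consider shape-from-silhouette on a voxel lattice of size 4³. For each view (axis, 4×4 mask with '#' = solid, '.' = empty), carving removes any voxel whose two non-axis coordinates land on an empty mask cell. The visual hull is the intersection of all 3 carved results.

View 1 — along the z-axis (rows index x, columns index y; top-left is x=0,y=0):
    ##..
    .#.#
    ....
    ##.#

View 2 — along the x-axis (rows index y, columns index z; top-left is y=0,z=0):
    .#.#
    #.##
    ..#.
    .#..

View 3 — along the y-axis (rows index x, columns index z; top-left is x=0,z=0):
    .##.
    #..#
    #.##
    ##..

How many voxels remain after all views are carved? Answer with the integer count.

start: 4×4×4 = 64 voxels
step 1: project along z, AND mask (7/16) → |grid| = 28
step 2: project along x, AND mask (7/16) → |grid| = 15
step 3: project along y, AND mask (9/16) → |grid| = 7

voxel count = 7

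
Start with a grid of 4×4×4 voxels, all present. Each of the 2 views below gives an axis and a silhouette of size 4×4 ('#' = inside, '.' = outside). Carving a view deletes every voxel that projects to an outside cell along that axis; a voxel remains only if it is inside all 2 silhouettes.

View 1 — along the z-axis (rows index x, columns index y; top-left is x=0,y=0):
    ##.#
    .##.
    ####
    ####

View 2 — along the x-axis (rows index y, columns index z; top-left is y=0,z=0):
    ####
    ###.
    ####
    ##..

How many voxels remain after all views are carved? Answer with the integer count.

initial block: 4^3 = 64
step 1: project along z, AND mask (13/16) → |grid| = 52
step 2: project along x, AND mask (13/16) → |grid| = 42

|visual hull| = 42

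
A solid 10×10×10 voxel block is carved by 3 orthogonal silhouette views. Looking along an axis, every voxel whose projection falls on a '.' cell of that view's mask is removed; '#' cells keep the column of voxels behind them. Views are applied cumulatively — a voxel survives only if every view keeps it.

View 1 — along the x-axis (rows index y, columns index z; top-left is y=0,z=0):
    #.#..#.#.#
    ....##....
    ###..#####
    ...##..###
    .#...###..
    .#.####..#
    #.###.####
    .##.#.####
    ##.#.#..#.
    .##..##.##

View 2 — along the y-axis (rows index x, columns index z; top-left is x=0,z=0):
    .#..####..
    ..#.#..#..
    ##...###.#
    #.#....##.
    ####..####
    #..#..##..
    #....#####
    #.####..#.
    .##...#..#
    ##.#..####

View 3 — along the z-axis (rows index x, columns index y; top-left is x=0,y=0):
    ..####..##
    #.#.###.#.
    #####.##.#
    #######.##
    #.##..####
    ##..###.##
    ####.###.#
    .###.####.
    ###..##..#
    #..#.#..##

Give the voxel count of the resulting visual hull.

full grid |V| = 1000
[1] x-view keeps 56 columns → grid now 560
[2] y-view keeps 53 columns → grid now 297
[3] z-view keeps 69 columns → grid now 214

voxel count = 214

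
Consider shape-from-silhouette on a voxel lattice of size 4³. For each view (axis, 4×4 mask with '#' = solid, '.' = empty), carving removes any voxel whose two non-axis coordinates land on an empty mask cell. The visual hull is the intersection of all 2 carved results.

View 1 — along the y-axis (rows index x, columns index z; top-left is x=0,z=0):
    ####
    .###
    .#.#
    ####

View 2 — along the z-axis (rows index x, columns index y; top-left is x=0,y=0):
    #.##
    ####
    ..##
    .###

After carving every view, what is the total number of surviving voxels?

start: 4×4×4 = 64 voxels
  1. axis=1 (XZ plane), |mask|=13  ⇒  voxels=52
  2. axis=2 (XY plane), |mask|=12  ⇒  voxels=40

|visual hull| = 40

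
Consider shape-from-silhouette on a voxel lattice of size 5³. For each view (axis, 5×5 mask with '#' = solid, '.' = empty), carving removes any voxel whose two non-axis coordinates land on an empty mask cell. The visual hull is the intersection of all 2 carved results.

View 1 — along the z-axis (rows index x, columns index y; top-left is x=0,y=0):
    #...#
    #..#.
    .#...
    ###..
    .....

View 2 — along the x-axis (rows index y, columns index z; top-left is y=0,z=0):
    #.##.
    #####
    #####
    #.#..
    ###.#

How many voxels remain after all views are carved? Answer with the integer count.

full grid |V| = 125
step 1: project along z, AND mask (8/25) → |grid| = 40
step 2: project along x, AND mask (19/25) → |grid| = 30

|visual hull| = 30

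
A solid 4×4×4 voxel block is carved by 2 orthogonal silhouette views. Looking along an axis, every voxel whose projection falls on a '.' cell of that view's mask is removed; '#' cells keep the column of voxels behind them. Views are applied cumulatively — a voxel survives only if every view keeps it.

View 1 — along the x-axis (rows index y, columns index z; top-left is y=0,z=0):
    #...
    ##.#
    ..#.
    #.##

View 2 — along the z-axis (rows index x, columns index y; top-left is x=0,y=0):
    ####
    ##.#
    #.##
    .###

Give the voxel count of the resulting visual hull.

initial block: 4^3 = 64
carve view 1 (along x, YZ-mask fill 8/16): 32 voxels remain
carve view 2 (along z, XY-mask fill 13/16): 27 voxels remain

27 voxels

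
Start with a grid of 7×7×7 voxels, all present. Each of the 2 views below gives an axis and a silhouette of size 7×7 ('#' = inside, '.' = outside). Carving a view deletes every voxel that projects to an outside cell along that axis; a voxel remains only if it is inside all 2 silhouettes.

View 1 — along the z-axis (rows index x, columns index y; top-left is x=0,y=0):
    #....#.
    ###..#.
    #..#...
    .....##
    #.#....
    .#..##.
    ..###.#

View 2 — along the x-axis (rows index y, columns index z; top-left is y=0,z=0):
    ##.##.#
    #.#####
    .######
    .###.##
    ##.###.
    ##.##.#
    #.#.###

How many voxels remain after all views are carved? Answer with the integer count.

|visual hull| = 100

start: 7×7×7 = 343 voxels
step 1: project along z, AND mask (19/49) → |grid| = 133
step 2: project along x, AND mask (37/49) → |grid| = 100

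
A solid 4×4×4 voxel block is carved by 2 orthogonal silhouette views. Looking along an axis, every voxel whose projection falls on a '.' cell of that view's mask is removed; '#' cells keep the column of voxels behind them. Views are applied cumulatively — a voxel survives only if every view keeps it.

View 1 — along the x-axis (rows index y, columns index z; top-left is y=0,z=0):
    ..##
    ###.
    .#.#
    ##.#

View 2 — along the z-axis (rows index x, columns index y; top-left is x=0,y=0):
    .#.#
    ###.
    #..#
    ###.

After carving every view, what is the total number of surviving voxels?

|visual hull| = 25

before carving: 64 voxels (4×4×4)
[1] x-view keeps 10 columns → grid now 40
[2] z-view keeps 10 columns → grid now 25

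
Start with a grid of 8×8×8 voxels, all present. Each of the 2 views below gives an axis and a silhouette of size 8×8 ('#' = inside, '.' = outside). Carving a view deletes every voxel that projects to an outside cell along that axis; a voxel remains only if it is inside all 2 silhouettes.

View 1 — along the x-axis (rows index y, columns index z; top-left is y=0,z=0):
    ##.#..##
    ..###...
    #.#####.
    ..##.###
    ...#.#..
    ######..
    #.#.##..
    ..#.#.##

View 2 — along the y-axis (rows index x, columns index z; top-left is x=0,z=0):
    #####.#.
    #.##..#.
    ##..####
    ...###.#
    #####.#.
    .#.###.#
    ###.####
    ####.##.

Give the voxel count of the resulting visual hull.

193 voxels

before carving: 512 voxels (8×8×8)
V1 x: intersect with YZ mask (35 set) -- 280 left
V2 y: intersect with XZ mask (44 set) -- 193 left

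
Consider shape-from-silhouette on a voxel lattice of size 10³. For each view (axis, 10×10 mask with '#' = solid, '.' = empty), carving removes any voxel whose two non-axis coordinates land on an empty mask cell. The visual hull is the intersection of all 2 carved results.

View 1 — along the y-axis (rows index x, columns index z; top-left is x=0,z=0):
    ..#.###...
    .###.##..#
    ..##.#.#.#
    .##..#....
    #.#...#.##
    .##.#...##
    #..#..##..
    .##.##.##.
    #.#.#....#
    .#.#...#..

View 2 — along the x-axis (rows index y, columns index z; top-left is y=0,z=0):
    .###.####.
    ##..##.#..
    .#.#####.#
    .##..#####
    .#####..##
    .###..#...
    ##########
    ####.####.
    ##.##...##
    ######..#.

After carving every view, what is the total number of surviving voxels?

|visual hull| = 311

full grid |V| = 1000
  1. axis=1 (XZ plane), |mask|=45  ⇒  voxels=450
  2. axis=0 (YZ plane), |mask|=68  ⇒  voxels=311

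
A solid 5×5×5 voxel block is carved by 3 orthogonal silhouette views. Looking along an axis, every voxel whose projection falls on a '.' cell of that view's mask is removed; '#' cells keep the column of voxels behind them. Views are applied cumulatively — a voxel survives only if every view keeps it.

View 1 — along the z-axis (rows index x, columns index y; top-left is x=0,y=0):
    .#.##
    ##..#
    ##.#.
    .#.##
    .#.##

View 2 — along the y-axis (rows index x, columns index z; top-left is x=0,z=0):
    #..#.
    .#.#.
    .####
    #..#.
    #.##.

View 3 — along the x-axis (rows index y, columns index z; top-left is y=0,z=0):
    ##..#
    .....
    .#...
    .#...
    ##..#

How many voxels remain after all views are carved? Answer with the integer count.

initial block: 5^3 = 125
  1. axis=2 (XY plane), |mask|=15  ⇒  voxels=75
  2. axis=1 (XZ plane), |mask|=13  ⇒  voxels=39
  3. axis=0 (YZ plane), |mask|=8  ⇒  voxels=8

8 voxels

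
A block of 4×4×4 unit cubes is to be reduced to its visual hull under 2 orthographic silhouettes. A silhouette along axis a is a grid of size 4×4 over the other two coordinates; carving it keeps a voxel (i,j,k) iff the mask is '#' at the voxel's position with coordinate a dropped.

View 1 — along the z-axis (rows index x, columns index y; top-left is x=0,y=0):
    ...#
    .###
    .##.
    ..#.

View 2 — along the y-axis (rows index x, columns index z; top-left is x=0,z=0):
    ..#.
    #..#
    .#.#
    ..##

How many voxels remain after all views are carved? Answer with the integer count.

remaining voxels: 13

full grid |V| = 64
carve view 1 (along z, XY-mask fill 7/16): 28 voxels remain
carve view 2 (along y, XZ-mask fill 7/16): 13 voxels remain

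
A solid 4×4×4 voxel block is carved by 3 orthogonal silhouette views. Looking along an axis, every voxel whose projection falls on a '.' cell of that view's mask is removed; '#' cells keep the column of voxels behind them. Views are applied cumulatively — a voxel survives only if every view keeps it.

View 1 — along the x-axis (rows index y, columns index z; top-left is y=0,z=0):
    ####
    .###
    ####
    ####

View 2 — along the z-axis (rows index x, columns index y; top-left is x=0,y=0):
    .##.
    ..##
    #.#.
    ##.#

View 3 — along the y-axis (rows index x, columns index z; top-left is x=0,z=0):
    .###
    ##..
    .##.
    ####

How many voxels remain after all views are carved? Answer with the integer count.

full grid |V| = 64
V1 x: intersect with YZ mask (15 set) -- 60 left
V2 z: intersect with XY mask (9 set) -- 34 left
V3 y: intersect with XZ mask (11 set) -- 25 left

25 voxels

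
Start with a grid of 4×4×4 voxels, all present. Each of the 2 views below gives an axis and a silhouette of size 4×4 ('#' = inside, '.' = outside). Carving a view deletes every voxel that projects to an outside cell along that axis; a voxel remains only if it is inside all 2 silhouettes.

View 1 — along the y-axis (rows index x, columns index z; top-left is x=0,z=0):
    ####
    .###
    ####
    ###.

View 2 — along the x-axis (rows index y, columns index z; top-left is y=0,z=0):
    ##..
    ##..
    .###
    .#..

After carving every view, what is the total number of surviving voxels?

29 voxels

full grid |V| = 64
after view 1 [y-axis, 14 of 16 cells solid] → remaining = 56
after view 2 [x-axis, 8 of 16 cells solid] → remaining = 29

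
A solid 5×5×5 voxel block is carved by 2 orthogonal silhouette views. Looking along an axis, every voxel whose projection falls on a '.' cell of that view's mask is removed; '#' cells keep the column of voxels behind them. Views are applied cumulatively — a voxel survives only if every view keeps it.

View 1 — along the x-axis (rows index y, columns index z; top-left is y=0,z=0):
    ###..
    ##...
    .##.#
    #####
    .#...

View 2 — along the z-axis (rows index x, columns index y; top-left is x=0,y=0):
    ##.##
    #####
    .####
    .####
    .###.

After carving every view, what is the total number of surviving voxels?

before carving: 125 voxels (5×5×5)
step 1: project along x, AND mask (14/25) → |grid| = 70
step 2: project along z, AND mask (20/25) → |grid| = 57

57 voxels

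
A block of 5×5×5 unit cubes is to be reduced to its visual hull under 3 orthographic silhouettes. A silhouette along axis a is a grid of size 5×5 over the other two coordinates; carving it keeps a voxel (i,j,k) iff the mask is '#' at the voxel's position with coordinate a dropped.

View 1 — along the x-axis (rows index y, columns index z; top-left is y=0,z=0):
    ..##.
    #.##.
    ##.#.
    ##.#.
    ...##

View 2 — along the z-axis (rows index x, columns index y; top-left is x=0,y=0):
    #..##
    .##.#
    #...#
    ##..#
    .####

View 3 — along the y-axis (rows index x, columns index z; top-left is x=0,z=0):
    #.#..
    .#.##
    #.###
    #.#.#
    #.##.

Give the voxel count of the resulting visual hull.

23 voxels

before carving: 125 voxels (5×5×5)
[1] x-view keeps 13 columns → grid now 65
[2] z-view keeps 15 columns → grid now 37
[3] y-view keeps 15 columns → grid now 23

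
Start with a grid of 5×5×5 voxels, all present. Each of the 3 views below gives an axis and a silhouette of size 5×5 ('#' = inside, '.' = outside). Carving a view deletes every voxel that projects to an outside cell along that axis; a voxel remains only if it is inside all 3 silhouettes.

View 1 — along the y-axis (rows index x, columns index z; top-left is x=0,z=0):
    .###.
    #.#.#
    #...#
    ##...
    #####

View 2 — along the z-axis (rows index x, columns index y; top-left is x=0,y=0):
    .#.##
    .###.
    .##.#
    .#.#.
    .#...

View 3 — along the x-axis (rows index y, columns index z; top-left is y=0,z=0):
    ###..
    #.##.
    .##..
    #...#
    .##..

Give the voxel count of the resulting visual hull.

start: 5×5×5 = 125 voxels
step 1: project along y, AND mask (15/25) → |grid| = 75
step 2: project along z, AND mask (12/25) → |grid| = 33
step 3: project along x, AND mask (12/25) → |grid| = 15

|visual hull| = 15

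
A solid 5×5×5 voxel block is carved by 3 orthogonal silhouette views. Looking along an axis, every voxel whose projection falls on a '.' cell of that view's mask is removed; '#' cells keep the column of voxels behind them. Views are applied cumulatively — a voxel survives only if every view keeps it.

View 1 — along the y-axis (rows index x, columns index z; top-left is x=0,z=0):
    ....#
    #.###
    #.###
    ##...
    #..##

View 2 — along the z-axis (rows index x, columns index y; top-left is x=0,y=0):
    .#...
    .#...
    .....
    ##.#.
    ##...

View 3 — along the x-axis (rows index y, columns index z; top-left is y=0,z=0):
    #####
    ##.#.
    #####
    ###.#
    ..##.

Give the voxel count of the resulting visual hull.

initial block: 5^3 = 125
  1. axis=1 (XZ plane), |mask|=14  ⇒  voxels=70
  2. axis=2 (XY plane), |mask|=7  ⇒  voxels=17
  3. axis=0 (YZ plane), |mask|=19  ⇒  voxels=13

13 voxels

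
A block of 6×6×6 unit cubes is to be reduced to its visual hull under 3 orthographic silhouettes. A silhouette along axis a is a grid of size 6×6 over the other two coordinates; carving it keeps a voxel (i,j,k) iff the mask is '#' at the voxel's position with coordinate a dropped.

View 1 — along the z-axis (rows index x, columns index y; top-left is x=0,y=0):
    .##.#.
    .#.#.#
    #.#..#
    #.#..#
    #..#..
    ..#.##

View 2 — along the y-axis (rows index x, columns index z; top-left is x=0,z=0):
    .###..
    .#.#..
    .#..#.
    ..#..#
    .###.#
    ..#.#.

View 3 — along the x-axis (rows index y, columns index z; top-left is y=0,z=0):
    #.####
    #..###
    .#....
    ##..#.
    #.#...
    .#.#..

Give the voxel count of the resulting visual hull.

17 voxels

initial block: 6^3 = 216
after view 1 [z-axis, 17 of 36 cells solid] → remaining = 102
after view 2 [y-axis, 15 of 36 cells solid] → remaining = 41
after view 3 [x-axis, 17 of 36 cells solid] → remaining = 17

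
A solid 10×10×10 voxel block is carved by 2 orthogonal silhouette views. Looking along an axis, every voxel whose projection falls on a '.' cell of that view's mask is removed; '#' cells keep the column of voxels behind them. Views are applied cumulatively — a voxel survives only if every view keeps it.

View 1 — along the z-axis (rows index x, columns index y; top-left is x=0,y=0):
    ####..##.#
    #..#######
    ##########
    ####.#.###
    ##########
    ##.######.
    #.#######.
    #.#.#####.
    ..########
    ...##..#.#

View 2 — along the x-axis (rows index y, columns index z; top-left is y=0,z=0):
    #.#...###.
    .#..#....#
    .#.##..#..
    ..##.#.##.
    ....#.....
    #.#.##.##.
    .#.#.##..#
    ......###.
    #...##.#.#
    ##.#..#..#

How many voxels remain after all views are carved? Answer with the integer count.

start: 10×10×10 = 1000 voxels
V1 z: intersect with XY mask (78 set) -- 780 left
V2 x: intersect with YZ mask (42 set) -- 329 left

voxel count = 329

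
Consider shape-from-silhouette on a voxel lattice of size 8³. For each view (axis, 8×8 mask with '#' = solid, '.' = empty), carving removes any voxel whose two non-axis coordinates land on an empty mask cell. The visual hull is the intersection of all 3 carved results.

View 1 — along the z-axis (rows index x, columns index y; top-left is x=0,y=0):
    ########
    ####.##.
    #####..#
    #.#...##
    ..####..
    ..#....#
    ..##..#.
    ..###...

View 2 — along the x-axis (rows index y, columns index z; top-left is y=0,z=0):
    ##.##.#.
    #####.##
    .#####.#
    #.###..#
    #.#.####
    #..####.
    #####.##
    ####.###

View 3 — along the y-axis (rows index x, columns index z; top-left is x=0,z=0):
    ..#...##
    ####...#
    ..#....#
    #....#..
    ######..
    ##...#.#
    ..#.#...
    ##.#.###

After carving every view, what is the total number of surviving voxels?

|visual hull| = 97

before carving: 512 voxels (8×8×8)
[1] z-view keeps 36 columns → grid now 288
[2] x-view keeps 48 columns → grid now 214
[3] y-view keeps 30 columns → grid now 97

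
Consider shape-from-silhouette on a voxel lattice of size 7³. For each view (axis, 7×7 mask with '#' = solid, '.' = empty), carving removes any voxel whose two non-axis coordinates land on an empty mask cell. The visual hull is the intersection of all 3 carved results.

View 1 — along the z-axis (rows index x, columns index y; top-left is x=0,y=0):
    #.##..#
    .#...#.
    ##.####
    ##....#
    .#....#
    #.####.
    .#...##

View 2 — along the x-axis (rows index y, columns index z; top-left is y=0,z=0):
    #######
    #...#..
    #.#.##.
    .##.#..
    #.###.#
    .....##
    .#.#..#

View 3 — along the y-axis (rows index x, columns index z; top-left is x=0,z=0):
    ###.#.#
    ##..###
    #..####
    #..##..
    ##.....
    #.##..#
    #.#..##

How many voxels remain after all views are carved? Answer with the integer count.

voxel count = 57

full grid |V| = 343
after view 1 [z-axis, 25 of 49 cells solid] → remaining = 175
after view 2 [x-axis, 26 of 49 cells solid] → remaining = 88
after view 3 [y-axis, 28 of 49 cells solid] → remaining = 57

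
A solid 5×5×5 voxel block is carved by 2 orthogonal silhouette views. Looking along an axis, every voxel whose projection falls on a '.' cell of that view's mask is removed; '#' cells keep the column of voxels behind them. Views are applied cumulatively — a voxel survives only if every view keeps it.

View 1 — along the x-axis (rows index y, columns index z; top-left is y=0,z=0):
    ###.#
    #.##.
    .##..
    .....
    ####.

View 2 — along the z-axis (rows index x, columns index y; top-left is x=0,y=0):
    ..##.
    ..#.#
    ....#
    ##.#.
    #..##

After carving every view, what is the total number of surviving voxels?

full grid |V| = 125
  1. axis=0 (YZ plane), |mask|=13  ⇒  voxels=65
  2. axis=2 (XY plane), |mask|=11  ⇒  voxels=27

|visual hull| = 27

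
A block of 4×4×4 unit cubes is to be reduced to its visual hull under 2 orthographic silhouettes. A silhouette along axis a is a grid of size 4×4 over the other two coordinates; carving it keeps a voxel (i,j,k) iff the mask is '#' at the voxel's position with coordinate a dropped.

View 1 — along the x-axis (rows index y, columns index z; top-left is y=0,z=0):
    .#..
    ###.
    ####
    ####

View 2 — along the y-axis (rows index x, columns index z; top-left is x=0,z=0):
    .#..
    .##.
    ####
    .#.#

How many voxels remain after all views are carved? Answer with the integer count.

|visual hull| = 29

before carving: 64 voxels (4×4×4)
  1. axis=0 (YZ plane), |mask|=12  ⇒  voxels=48
  2. axis=1 (XZ plane), |mask|=9  ⇒  voxels=29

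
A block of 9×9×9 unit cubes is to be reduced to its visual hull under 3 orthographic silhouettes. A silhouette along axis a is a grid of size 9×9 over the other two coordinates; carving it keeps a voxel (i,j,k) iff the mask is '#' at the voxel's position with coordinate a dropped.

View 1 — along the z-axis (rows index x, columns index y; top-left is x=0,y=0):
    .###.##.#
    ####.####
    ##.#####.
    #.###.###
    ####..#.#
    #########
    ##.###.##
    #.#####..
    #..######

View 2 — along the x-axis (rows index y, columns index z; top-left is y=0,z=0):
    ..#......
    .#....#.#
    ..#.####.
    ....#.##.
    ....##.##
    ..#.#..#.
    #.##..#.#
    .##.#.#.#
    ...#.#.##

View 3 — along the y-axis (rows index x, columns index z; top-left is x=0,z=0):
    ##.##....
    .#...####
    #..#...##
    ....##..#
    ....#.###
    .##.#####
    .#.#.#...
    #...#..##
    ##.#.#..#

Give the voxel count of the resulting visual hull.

remaining voxels: 112

start: 9×9×9 = 729 voxels
carve view 1 (along z, XY-mask fill 63/81): 567 voxels remain
carve view 2 (along x, YZ-mask fill 33/81): 226 voxels remain
carve view 3 (along y, XZ-mask fill 39/81): 112 voxels remain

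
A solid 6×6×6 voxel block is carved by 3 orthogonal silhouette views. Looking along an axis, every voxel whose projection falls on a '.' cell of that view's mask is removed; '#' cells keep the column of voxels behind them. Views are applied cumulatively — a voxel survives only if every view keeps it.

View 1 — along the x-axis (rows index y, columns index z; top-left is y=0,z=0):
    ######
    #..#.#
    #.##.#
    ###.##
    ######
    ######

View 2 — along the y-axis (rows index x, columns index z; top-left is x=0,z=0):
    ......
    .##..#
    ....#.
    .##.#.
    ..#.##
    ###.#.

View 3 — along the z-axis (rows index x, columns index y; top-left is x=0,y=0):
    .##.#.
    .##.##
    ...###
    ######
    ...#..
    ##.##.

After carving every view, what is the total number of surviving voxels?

full grid |V| = 216
[1] x-view keeps 30 columns → grid now 180
[2] y-view keeps 14 columns → grid now 66
[3] z-view keeps 21 columns → grid now 41

|visual hull| = 41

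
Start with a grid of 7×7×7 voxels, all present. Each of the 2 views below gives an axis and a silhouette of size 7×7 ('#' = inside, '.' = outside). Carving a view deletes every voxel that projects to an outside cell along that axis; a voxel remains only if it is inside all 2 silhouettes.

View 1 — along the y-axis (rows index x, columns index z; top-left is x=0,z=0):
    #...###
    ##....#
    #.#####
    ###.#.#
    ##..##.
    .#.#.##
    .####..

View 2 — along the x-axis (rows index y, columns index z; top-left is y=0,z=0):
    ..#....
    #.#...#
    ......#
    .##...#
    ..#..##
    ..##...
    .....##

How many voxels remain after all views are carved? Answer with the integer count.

initial block: 7^3 = 343
step 1: project along y, AND mask (30/49) → |grid| = 210
step 2: project along x, AND mask (15/49) → |grid| = 61

61 voxels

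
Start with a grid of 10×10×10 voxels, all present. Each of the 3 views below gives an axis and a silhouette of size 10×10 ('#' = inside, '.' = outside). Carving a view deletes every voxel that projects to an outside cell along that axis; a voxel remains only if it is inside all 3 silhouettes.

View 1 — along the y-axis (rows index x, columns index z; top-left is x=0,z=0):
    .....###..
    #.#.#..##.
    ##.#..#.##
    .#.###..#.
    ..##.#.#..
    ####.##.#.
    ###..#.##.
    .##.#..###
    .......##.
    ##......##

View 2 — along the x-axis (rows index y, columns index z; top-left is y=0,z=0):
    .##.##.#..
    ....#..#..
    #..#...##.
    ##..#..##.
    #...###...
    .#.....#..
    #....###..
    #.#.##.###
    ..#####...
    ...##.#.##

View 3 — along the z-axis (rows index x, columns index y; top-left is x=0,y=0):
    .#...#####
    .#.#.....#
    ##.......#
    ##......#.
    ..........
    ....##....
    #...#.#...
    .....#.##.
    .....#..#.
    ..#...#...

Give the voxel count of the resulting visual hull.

remaining voxels: 56

before carving: 1000 voxels (10×10×10)
after view 1 [y-axis, 48 of 100 cells solid] → remaining = 480
after view 2 [x-axis, 43 of 100 cells solid] → remaining = 208
after view 3 [z-axis, 27 of 100 cells solid] → remaining = 56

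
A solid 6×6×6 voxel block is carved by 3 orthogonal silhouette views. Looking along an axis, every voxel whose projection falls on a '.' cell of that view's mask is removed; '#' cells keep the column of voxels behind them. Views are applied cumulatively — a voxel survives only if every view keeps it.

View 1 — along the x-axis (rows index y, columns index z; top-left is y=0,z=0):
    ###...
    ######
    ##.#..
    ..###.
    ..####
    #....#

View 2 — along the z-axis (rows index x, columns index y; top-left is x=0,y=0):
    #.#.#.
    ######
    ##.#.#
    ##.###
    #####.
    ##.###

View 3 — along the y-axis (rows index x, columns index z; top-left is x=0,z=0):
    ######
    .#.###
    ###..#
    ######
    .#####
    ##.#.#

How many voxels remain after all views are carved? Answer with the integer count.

initial block: 6^3 = 216
  1. axis=0 (YZ plane), |mask|=21  ⇒  voxels=126
  2. axis=2 (XY plane), |mask|=28  ⇒  voxels=100
  3. axis=1 (XZ plane), |mask|=29  ⇒  voxels=78

|visual hull| = 78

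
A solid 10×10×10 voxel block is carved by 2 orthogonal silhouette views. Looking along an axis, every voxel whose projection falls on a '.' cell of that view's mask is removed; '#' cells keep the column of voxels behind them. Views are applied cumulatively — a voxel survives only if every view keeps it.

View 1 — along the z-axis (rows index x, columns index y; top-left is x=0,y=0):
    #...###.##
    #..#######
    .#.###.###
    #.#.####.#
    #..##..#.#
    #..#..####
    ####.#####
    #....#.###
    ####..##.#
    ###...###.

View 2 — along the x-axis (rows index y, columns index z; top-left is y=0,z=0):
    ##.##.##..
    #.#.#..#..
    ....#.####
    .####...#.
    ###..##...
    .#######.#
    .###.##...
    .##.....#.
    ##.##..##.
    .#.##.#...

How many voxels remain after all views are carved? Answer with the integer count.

initial block: 10^3 = 1000
V1 z: intersect with XY mask (66 set) -- 660 left
V2 x: intersect with YZ mask (51 set) -- 333 left

333 voxels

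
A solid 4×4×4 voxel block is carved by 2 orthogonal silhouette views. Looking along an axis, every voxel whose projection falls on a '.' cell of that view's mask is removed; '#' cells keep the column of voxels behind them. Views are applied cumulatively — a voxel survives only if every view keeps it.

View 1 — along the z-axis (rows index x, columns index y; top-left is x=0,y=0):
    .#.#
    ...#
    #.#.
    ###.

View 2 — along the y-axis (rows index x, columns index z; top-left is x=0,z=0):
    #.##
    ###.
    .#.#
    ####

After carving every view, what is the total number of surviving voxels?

25 voxels

start: 4×4×4 = 64 voxels
[1] z-view keeps 8 columns → grid now 32
[2] y-view keeps 12 columns → grid now 25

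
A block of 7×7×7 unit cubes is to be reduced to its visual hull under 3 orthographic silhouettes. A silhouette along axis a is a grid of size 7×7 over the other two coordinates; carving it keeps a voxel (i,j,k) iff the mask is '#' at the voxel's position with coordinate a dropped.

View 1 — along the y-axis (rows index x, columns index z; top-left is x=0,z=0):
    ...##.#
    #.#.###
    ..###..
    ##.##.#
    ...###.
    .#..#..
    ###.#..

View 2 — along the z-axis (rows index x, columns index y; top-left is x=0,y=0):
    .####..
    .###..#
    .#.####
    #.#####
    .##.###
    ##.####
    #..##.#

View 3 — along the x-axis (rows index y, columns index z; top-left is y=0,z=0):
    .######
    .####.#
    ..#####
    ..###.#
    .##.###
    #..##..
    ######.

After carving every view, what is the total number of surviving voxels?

remaining voxels: 92

initial block: 7^3 = 343
after view 1 [y-axis, 25 of 49 cells solid] → remaining = 175
after view 2 [z-axis, 34 of 49 cells solid] → remaining = 120
after view 3 [x-axis, 34 of 49 cells solid] → remaining = 92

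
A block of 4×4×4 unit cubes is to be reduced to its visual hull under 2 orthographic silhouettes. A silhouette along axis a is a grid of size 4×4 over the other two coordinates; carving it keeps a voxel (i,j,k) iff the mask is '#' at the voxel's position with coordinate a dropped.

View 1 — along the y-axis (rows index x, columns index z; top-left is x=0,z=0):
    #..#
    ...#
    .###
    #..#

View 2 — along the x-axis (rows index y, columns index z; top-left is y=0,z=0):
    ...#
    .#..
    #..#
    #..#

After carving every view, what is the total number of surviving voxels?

full grid |V| = 64
after view 1 [y-axis, 8 of 16 cells solid] → remaining = 32
after view 2 [x-axis, 6 of 16 cells solid] → remaining = 17

17 voxels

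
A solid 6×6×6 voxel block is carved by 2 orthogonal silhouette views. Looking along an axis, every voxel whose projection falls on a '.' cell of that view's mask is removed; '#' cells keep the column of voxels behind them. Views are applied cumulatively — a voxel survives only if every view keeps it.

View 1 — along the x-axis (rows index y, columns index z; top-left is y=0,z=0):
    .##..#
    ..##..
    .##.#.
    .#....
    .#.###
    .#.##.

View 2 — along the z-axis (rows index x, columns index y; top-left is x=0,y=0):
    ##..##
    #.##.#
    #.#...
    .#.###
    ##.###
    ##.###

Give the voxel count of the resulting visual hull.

voxel count = 64

initial block: 6^3 = 216
V1 x: intersect with YZ mask (16 set) -- 96 left
V2 z: intersect with XY mask (24 set) -- 64 left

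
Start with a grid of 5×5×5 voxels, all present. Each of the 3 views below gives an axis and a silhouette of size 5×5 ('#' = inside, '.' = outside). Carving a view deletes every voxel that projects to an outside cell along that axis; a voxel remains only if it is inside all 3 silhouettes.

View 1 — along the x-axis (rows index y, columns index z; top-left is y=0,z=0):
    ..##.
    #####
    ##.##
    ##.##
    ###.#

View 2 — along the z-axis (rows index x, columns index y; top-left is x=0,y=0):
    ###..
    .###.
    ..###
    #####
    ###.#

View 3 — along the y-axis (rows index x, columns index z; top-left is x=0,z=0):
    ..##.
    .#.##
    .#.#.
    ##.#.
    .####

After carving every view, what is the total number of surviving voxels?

before carving: 125 voxels (5×5×5)
step 1: project along x, AND mask (19/25) → |grid| = 95
step 2: project along z, AND mask (18/25) → |grid| = 70
step 3: project along y, AND mask (14/25) → |grid| = 43

voxel count = 43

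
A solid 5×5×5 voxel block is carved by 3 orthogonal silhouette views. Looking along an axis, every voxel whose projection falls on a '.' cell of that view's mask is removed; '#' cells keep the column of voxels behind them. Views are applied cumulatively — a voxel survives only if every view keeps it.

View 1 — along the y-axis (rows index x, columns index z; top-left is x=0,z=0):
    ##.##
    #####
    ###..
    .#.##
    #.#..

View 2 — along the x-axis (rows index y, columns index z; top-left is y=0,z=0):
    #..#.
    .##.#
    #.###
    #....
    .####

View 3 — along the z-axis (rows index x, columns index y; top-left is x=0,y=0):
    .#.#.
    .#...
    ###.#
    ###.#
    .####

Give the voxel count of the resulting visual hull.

|visual hull| = 26

before carving: 125 voxels (5×5×5)
step 1: project along y, AND mask (17/25) → |grid| = 85
step 2: project along x, AND mask (14/25) → |grid| = 47
step 3: project along z, AND mask (15/25) → |grid| = 26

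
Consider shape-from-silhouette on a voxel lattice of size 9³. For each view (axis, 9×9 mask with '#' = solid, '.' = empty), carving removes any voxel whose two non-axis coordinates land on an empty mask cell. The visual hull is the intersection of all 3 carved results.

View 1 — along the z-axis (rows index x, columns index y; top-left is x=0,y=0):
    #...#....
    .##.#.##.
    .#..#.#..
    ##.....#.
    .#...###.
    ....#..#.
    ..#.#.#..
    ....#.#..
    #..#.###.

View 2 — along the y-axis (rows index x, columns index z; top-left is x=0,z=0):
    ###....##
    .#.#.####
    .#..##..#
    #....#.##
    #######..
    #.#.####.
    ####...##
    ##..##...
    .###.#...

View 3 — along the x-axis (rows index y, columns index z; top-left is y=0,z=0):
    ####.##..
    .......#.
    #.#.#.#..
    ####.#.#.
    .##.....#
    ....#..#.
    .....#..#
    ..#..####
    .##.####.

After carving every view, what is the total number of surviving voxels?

remaining voxels: 55

before carving: 729 voxels (9×9×9)
after view 1 [z-axis, 29 of 81 cells solid] → remaining = 261
after view 2 [y-axis, 46 of 81 cells solid] → remaining = 150
after view 3 [x-axis, 35 of 81 cells solid] → remaining = 55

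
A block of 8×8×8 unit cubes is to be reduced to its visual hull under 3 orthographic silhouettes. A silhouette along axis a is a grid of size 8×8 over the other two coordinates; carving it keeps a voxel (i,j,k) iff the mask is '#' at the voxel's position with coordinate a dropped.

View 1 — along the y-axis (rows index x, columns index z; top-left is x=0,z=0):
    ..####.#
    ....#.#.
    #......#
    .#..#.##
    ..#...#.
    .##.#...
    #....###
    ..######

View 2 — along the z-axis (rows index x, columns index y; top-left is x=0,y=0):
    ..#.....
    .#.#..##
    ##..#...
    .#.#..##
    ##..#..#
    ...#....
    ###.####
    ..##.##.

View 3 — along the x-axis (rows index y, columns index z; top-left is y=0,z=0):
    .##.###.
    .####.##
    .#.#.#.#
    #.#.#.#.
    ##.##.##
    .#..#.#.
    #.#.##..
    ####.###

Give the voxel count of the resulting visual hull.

full grid |V| = 512
[1] y-view keeps 28 columns → grid now 224
[2] z-view keeps 28 columns → grid now 98
[3] x-view keeps 39 columns → grid now 58

58 voxels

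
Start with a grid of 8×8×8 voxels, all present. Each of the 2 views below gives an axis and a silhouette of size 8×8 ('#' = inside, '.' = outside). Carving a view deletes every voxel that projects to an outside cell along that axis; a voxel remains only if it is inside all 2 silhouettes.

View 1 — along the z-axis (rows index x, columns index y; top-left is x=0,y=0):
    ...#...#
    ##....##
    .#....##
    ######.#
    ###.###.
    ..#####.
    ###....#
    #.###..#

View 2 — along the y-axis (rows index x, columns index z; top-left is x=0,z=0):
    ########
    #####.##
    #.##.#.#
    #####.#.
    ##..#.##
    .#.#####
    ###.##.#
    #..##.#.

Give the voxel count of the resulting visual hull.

|visual hull| = 205

initial block: 8^3 = 512
step 1: project along z, AND mask (36/64) → |grid| = 288
step 2: project along y, AND mask (47/64) → |grid| = 205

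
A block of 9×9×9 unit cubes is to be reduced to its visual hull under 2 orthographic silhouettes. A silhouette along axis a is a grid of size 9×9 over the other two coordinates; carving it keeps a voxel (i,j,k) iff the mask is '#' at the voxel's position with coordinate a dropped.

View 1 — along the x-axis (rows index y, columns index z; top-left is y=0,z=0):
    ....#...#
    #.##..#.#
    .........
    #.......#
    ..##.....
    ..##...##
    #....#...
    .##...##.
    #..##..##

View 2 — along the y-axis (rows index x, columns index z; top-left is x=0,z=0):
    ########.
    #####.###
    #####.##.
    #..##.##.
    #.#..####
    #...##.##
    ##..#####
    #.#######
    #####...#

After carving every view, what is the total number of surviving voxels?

178 voxels

before carving: 729 voxels (9×9×9)
step 1: project along x, AND mask (26/81) → |grid| = 234
step 2: project along y, AND mask (60/81) → |grid| = 178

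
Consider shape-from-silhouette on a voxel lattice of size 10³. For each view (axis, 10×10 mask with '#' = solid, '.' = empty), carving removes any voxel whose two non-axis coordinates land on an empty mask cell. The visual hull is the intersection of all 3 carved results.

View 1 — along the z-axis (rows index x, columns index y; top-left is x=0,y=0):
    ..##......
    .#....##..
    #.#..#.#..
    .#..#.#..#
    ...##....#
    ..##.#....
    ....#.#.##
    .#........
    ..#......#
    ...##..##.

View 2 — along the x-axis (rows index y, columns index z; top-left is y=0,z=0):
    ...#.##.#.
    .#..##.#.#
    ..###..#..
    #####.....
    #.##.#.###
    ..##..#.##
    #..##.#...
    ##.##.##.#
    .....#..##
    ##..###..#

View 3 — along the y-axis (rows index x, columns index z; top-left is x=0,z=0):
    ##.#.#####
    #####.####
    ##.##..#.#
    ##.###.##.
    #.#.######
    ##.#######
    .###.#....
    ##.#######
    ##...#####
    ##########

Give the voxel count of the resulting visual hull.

113 voxels

full grid |V| = 1000
  1. axis=2 (XY plane), |mask|=30  ⇒  voxels=300
  2. axis=0 (YZ plane), |mask|=50  ⇒  voxels=156
  3. axis=1 (XZ plane), |mask|=77  ⇒  voxels=113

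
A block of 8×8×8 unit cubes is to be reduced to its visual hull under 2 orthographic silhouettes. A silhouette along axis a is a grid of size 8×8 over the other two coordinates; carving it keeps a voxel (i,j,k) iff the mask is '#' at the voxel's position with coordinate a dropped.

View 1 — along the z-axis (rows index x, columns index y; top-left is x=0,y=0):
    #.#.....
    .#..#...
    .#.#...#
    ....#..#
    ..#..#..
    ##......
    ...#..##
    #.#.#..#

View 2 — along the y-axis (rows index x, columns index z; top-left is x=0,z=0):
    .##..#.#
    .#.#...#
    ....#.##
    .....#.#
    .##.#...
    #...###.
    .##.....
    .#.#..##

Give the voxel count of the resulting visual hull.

63 voxels

before carving: 512 voxels (8×8×8)
V1 z: intersect with XY mask (20 set) -- 160 left
V2 y: intersect with XZ mask (25 set) -- 63 left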